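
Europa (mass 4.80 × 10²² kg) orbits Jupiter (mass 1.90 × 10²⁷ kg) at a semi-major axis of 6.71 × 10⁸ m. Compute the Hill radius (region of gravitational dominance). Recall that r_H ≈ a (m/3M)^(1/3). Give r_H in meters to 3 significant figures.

r_H ≈ a (m/3M)^(1/3)
    = (6.71 × 10⁸) × (4.80 × 10²² / (3 × 1.90 × 10²⁷))^(1/3)
    = 1.37 × 10⁷ m

1.37 × 10⁷ m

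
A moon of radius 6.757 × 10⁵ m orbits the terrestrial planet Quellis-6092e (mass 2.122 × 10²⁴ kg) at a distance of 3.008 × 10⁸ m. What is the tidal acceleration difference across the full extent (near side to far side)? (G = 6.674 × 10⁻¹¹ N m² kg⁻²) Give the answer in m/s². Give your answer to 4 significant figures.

a_tidal = 4GMr/d³
        = 4 × (6.674 × 10⁻¹¹) × (2.122 × 10²⁴) × (6.757 × 10⁵) / (3.008 × 10⁸)³
        = 1.406 × 10⁻⁵ m/s²

1.406 × 10⁻⁵ m/s²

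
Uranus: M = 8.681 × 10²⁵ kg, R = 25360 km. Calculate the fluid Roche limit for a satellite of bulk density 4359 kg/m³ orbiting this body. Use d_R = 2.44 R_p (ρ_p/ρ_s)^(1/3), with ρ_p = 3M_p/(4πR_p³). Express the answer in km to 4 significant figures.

41030 km

ρ_p = 3M_p/(4πR_p³) = 3 × (8.681 × 10²⁵) / (4π × (2.536 × 10⁷ m)³) = 1271 kg/m³
d_R = 2.44 × 25360 km × (1271/4359)^(1/3)
    = 41030 km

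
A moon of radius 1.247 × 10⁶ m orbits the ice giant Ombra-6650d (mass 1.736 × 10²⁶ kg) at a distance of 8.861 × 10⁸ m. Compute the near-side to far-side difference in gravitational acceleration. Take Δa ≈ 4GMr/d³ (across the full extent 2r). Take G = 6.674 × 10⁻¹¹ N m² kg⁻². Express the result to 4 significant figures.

8.306 × 10⁻⁵ m/s²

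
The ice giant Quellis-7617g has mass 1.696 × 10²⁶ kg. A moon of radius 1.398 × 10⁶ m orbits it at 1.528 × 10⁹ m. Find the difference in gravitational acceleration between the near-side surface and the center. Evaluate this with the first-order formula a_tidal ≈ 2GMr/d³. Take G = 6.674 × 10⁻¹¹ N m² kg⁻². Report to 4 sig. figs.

Δg = 2GMr/d³
   = 2 × (6.674 × 10⁻¹¹) × (1.696 × 10²⁶) × (1.398 × 10⁶) / (1.528 × 10⁹)³
   = 8.871 × 10⁻⁶ m/s²

8.871 × 10⁻⁶ m/s²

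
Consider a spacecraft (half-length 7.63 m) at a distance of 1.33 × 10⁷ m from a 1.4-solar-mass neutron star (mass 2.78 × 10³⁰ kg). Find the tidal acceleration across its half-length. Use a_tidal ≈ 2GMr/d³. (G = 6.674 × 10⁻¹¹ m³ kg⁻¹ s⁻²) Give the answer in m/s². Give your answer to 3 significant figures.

1.20 m/s²

Since r ≪ d, expand the inverse-square field across one radius to get the leading 2GMr/d³ term.
Δa = 2GMr/d³
   = 2 × (6.674 × 10⁻¹¹) × (2.78 × 10³⁰) × (7.63) / (1.33 × 10⁷)³
   = 1.20 m/s²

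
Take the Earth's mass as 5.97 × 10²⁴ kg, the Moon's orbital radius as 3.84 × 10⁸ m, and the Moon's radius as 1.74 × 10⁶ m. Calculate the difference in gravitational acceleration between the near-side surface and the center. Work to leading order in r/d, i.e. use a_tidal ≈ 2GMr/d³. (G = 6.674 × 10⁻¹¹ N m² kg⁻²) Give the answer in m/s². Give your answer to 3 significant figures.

Δg = 2GMr/d³
   = 2 × (6.674 × 10⁻¹¹) × (5.97 × 10²⁴) × (1.74 × 10⁶) / (3.84 × 10⁸)³
   = 2.45 × 10⁻⁵ m/s²

2.45 × 10⁻⁵ m/s²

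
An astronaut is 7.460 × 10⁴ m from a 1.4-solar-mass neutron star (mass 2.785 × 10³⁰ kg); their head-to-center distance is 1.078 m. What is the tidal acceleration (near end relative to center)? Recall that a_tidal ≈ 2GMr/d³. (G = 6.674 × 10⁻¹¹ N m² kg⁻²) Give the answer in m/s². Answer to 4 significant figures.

9.653 × 10⁵ m/s²

Δg = 2GMr/d³
   = 2 × (6.674 × 10⁻¹¹) × (2.785 × 10³⁰) × (1.078) / (7.460 × 10⁴)³
   = 9.653 × 10⁵ m/s²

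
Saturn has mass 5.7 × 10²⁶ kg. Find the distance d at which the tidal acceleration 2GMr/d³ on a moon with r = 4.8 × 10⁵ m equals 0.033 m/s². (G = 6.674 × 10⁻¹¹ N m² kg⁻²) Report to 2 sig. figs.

1.0 × 10⁸ m

2GMr/d³ = a_tidal  ⇒  d = (2GMr / a_tidal)^(1/3)
d = (2 × 6.674×10⁻¹¹ × (5.7 × 10²⁶) × (4.8 × 10⁵) / (0.033))^(1/3)
  = 1.0 × 10⁸ m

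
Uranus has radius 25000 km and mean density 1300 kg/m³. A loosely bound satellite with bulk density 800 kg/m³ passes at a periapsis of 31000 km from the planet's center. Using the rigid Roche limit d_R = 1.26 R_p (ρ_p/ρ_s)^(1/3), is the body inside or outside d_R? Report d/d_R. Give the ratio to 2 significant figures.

d_R = 1.26 × (25000 km) × (1300/800)^(1/3) = 37030 km
d/d_R = (31000) / (37030) = 0.84
Since d/d_R < 1, the body is inside the Roche limit.

inside; d/d_R ≈ 0.84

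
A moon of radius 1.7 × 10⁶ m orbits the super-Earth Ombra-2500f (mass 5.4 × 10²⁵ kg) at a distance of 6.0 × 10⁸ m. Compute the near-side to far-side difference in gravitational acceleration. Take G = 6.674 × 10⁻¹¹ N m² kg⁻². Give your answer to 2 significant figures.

Near-to-far spans 2r, so the tidal difference is twice the near-to-center value: 4GMr/d³.
Δg = 4GMr/d³
   = 4 × (6.674 × 10⁻¹¹) × (5.4 × 10²⁵) × (1.7 × 10⁶) / (6.0 × 10⁸)³
   = 1.1 × 10⁻⁴ m/s²

1.1 × 10⁻⁴ m/s²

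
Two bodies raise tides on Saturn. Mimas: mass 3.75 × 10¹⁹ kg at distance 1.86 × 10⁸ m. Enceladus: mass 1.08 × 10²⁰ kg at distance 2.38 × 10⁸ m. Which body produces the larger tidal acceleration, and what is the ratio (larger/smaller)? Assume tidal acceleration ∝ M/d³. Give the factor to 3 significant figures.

Enceladus, by a factor of ≈ 1.37

The tide-raising term goes as M/d³ (the gradient of a 1/d² field).
Mimas: (3.75 × 10¹⁹) / (1.86 × 10⁸)³ = 5.828 × 10⁻⁶
Enceladus: (1.08 × 10²⁰) / (2.38 × 10⁸)³ = 8.011 × 10⁻⁶
Ratio (larger/smaller) = 1.37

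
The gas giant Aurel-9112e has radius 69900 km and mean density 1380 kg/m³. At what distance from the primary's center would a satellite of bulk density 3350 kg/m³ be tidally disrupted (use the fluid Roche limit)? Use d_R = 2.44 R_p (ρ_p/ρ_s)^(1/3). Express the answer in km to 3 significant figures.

1.27 × 10⁵ km

d_R = 2.44 × 69900 km × (1380/3350)^(1/3)
    = 1.27 × 10⁵ km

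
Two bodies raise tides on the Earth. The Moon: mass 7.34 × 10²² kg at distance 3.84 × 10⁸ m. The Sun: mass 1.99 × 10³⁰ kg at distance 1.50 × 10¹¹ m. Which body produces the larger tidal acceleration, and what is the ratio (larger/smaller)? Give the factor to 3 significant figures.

Tidal stretch scales as M/d³; compute that for each body.
The Moon: (7.34 × 10²²) / (3.84 × 10⁸)³ = 1.296 × 10⁻³
The Sun: (1.99 × 10³⁰) / (1.50 × 10¹¹)³ = 5.896 × 10⁻⁴
Ratio (larger/smaller) = 2.20

The Moon, by a factor of ≈ 2.20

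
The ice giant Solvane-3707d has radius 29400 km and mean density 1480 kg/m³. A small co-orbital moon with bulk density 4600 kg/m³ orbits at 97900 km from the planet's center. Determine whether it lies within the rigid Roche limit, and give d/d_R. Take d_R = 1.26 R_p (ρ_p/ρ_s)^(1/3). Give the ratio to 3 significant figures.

outside; d/d_R ≈ 3.86

d_R = 1.26 × (29400 km) × (1480/4600)^(1/3) = 25380 km
d/d_R = (97900) / (25380) = 3.86
Since d/d_R > 1, the body is outside the Roche limit.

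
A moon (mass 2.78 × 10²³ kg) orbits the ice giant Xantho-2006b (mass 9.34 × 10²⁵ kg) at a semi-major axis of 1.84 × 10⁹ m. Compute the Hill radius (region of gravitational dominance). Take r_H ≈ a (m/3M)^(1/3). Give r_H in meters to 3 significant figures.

1.84 × 10⁸ m

r_H ≈ a (m/3M)^(1/3)
    = (1.84 × 10⁹) × (2.78 × 10²³ / (3 × 9.34 × 10²⁵))^(1/3)
    = 1.84 × 10⁸ m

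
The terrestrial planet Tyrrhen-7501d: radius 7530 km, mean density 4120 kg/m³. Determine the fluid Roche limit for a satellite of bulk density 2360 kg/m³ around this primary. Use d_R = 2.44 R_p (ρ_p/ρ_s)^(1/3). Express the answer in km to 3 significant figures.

d_R = 2.44 × 7530 km × (4120/2360)^(1/3)
    = 22100 km

22100 km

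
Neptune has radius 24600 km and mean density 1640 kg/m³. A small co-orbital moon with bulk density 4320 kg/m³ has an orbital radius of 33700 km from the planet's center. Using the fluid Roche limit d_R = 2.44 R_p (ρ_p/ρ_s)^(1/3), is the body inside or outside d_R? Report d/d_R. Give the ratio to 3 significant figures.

d_R = 2.44 × (24600 km) × (1640/4320)^(1/3) = 43460 km
d/d_R = (33700) / (43460) = 0.775
Since d/d_R < 1, the body is inside the Roche limit.

inside; d/d_R ≈ 0.775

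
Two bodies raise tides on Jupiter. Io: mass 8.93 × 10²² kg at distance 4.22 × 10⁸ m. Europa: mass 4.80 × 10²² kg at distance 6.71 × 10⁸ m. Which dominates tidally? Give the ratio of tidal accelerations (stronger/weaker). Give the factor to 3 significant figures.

The tide-raising term goes as M/d³ (the gradient of a 1/d² field).
Io: (8.93 × 10²²) / (4.22 × 10⁸)³ = 1.188 × 10⁻³
Europa: (4.80 × 10²²) / (6.71 × 10⁸)³ = 1.589 × 10⁻⁴
Ratio (larger/smaller) = 7.48

Io, by a factor of ≈ 7.48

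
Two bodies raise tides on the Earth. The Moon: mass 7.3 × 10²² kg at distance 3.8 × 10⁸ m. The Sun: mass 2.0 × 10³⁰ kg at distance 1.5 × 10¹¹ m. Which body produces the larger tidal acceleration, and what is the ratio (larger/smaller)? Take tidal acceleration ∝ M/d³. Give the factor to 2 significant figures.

Tidal acceleration ∝ M/d³, so compare M/d³ for each.
The Moon: (7.3 × 10²²) / (3.8 × 10⁸)³ = 1.330 × 10⁻³
The Sun: (2.0 × 10³⁰) / (1.5 × 10¹¹)³ = 5.926 × 10⁻⁴
Ratio (larger/smaller) = 2.2

The Moon, by a factor of ≈ 2.2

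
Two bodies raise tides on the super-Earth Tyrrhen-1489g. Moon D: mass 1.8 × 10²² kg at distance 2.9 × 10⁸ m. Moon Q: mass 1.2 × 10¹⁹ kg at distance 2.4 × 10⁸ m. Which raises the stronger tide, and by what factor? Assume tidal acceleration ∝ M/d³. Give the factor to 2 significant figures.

Moon D, by a factor of ≈ 850

The tide-raising term goes as M/d³ (the gradient of a 1/d² field).
Moon D: (1.8 × 10²²) / (2.9 × 10⁸)³ = 7.380 × 10⁻⁴
Moon Q: (1.2 × 10¹⁹) / (2.4 × 10⁸)³ = 8.681 × 10⁻⁷
Ratio (larger/smaller) = 850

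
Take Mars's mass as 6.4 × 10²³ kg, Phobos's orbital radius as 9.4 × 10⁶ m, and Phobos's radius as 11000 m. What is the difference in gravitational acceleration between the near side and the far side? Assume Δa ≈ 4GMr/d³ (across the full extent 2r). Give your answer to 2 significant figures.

a_tidal = 4GMr/d³
        = 4 × (6.674 × 10⁻¹¹) × (6.4 × 10²³) × (11000) / (9.4 × 10⁶)³
        = 2.3 × 10⁻³ m/s²

2.3 × 10⁻³ m/s²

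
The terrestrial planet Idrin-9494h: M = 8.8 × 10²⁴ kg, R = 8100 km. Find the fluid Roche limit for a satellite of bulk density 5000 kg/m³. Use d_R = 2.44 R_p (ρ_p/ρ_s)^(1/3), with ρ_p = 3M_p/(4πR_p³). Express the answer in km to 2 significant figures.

18000 km

ρ_p = 3M_p/(4πR_p³) = 3 × (8.8 × 10²⁴) / (4π × (8.1 × 10⁶ m)³) = 4000 kg/m³
d_R = 2.44 × 8100 km × (4000/5000)^(1/3)
    = 18000 km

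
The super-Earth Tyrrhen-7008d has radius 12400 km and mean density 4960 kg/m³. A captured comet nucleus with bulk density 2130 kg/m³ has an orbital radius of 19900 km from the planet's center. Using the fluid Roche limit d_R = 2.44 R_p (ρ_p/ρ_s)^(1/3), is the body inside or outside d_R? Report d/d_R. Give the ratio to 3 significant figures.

inside; d/d_R ≈ 0.496

d_R = 2.44 × (12400 km) × (4960/2130)^(1/3) = 40100 km
d/d_R = (19900) / (40100) = 0.496
Since d/d_R < 1, the body is inside the Roche limit.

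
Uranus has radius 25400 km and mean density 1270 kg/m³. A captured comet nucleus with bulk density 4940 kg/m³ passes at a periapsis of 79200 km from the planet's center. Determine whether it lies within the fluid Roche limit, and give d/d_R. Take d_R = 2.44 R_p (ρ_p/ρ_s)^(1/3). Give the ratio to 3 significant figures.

outside; d/d_R ≈ 2.01

d_R = 2.44 × (25400 km) × (1270/4940)^(1/3) = 39410 km
d/d_R = (79200) / (39410) = 2.01
Since d/d_R > 1, the body is outside the Roche limit.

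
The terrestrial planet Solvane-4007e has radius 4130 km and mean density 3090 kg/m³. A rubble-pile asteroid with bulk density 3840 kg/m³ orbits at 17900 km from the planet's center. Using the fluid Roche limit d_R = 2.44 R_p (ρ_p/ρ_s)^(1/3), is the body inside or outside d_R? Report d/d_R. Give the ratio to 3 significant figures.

outside; d/d_R ≈ 1.91

d_R = 2.44 × (4130 km) × (3090/3840)^(1/3) = 9373 km
d/d_R = (17900) / (9373) = 1.91
Since d/d_R > 1, the body is outside the Roche limit.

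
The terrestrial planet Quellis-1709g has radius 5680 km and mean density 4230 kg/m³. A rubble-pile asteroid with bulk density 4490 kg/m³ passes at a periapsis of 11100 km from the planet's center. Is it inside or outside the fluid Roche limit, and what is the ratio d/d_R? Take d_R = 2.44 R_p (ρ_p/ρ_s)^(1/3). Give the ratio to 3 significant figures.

d_R = 2.44 × (5680 km) × (4230/4490)^(1/3) = 13590 km
d/d_R = (11100) / (13590) = 0.817
Since d/d_R < 1, the body is inside the Roche limit.

inside; d/d_R ≈ 0.817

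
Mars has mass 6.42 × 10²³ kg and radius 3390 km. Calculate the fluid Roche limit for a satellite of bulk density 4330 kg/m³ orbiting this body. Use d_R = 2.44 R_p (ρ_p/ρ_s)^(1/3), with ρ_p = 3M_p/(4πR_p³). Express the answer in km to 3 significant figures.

8010 km

ρ_p = 3M_p/(4πR_p³) = 3 × (6.42 × 10²³) / (4π × (3.39 × 10⁶ m)³) = 3930 kg/m³
d_R = 2.44 × 3390 km × (3930/4330)^(1/3)
    = 8010 km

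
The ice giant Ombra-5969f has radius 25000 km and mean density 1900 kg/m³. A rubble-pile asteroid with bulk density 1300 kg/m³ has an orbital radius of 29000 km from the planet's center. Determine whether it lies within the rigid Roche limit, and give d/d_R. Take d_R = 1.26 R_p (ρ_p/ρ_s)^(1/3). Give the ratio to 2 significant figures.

d_R = 1.26 × (25000 km) × (1900/1300)^(1/3) = 35750 km
d/d_R = (29000) / (35750) = 0.81
Since d/d_R < 1, the body is inside the Roche limit.

inside; d/d_R ≈ 0.81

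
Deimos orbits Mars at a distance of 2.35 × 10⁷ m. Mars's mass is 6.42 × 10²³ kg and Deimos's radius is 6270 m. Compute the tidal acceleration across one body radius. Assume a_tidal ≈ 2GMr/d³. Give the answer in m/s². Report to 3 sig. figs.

Δg = 2GMr/d³
   = 2 × (6.674 × 10⁻¹¹) × (6.42 × 10²³) × (6270) / (2.35 × 10⁷)³
   = 4.14 × 10⁻⁵ m/s²

4.14 × 10⁻⁵ m/s²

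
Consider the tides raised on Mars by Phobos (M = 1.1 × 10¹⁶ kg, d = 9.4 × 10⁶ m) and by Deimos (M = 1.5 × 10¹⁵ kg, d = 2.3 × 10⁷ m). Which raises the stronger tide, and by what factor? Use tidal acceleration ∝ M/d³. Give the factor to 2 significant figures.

Phobos, by a factor of ≈ 110

Compare M/d³ for the two perturbers:
Phobos: (1.1 × 10¹⁶) / (9.4 × 10⁶)³ = 1.324 × 10⁻⁵
Deimos: (1.5 × 10¹⁵) / (2.3 × 10⁷)³ = 1.233 × 10⁻⁷
Ratio (larger/smaller) = 110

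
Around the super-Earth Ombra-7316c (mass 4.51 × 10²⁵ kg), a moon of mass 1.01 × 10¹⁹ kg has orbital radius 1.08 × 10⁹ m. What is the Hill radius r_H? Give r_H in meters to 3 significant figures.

r_H ≈ a (m/3M)^(1/3)
    = (1.08 × 10⁹) × (1.01 × 10¹⁹ / (3 × 4.51 × 10²⁵))^(1/3)
    = 4.55 × 10⁶ m

4.55 × 10⁶ m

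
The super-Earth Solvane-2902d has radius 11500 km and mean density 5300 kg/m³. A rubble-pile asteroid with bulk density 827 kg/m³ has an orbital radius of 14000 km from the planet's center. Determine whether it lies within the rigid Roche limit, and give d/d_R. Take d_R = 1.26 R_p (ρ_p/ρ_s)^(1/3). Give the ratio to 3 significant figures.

d_R = 1.26 × (11500 km) × (5300/827)^(1/3) = 26910 km
d/d_R = (14000) / (26910) = 0.520
Since d/d_R < 1, the body is inside the Roche limit.

inside; d/d_R ≈ 0.520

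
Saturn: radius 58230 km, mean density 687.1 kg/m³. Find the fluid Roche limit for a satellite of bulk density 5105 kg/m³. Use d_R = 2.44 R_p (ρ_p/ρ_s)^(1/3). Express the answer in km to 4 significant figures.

72810 km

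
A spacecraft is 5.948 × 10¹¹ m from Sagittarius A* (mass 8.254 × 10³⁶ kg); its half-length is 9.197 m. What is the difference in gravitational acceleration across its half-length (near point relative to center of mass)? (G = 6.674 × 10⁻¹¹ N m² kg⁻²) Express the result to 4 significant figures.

Δa = 2GMr/d³
   = 2 × (6.674 × 10⁻¹¹) × (8.254 × 10³⁶) × (9.197) / (5.948 × 10¹¹)³
   = 4.815 × 10⁻⁸ m/s²

4.815 × 10⁻⁸ m/s²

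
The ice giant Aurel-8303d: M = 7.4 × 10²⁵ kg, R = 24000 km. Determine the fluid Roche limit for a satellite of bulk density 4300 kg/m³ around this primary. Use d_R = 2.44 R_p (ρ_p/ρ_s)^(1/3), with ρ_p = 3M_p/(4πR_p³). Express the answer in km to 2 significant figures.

ρ_p = 3M_p/(4πR_p³) = 3 × (7.4 × 10²⁵) / (4π × (2.4 × 10⁷ m)³) = 1300 kg/m³
d_R = 2.44 × 24000 km × (1300/4300)^(1/3)
    = 39000 km

39000 km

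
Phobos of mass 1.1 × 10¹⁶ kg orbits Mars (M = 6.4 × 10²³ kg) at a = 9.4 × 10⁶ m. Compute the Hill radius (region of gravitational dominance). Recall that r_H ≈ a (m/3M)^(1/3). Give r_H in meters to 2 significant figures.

1.7 × 10⁴ m

r_H ≈ a (m/3M)^(1/3)
    = (9.4 × 10⁶) × (1.1 × 10¹⁶ / (3 × 6.4 × 10²³))^(1/3)
    = 1.7 × 10⁴ m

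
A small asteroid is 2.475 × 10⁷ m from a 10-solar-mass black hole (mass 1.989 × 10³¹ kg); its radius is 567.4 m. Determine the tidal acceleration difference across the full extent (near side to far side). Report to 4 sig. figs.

Δa = 4GMr/d³
   = 4 × (6.674 × 10⁻¹¹) × (1.989 × 10³¹) × (567.4) / (2.475 × 10⁷)³
   = 1.987 × 10² m/s²

1.987 × 10² m/s²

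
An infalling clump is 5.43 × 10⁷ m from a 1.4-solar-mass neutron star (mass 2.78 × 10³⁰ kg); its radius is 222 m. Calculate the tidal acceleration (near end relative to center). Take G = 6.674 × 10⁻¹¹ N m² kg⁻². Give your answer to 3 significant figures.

5.15 × 10⁻¹ m/s²

Δg = 2GMr/d³
   = 2 × (6.674 × 10⁻¹¹) × (2.78 × 10³⁰) × (222) / (5.43 × 10⁷)³
   = 5.15 × 10⁻¹ m/s²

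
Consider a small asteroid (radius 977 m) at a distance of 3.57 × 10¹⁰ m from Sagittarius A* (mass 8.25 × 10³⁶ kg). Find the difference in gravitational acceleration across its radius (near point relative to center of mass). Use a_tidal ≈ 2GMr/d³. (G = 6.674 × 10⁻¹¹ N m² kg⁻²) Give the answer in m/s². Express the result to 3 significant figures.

2.36 × 10⁻² m/s²

Δg = 2GMr/d³
   = 2 × (6.674 × 10⁻¹¹) × (8.25 × 10³⁶) × (977) / (3.57 × 10¹⁰)³
   = 2.36 × 10⁻² m/s²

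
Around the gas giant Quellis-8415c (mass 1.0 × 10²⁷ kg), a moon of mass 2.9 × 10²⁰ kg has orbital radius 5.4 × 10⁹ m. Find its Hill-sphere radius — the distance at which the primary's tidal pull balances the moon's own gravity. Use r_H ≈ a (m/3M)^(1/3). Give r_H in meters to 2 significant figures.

2.5 × 10⁷ m

r_H ≈ a (m/3M)^(1/3)
    = (5.4 × 10⁹) × (2.9 × 10²⁰ / (3 × 1.0 × 10²⁷))^(1/3)
    = 2.5 × 10⁷ m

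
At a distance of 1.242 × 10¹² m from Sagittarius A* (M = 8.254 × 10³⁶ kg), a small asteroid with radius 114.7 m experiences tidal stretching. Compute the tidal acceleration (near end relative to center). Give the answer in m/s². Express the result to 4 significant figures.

6.596 × 10⁻⁸ m/s²

Differencing GM/(d−r)² and GM/d² to first order in r/d gives 2GMr/d³.
Δg = 2GMr/d³
   = 2 × (6.674 × 10⁻¹¹) × (8.254 × 10³⁶) × (114.7) / (1.242 × 10¹²)³
   = 6.596 × 10⁻⁸ m/s²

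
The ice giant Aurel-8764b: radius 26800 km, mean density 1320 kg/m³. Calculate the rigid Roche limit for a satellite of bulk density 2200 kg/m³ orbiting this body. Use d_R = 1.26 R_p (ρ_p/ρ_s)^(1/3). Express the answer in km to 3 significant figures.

d_R = 1.26 × 26800 km × (1320/2200)^(1/3)
    = 28500 km

28500 km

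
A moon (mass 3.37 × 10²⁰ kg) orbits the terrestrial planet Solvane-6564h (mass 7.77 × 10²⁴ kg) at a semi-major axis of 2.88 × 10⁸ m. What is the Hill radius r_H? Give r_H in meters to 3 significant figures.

r_H ≈ a (m/3M)^(1/3)
    = (2.88 × 10⁸) × (3.37 × 10²⁰ / (3 × 7.77 × 10²⁴))^(1/3)
    = 7.02 × 10⁶ m

7.02 × 10⁶ m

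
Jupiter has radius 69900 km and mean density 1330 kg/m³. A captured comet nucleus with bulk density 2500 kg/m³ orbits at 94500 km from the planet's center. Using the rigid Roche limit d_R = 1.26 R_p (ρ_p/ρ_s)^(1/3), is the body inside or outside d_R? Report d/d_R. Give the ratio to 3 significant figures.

d_R = 1.26 × (69900 km) × (1330/2500)^(1/3) = 71360 km
d/d_R = (94500) / (71360) = 1.32
Since d/d_R > 1, the body is outside the Roche limit.

outside; d/d_R ≈ 1.32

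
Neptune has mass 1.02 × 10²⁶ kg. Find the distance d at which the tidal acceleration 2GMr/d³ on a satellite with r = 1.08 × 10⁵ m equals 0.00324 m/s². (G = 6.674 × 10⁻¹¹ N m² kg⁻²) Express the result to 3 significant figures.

2GMr/d³ = a_tidal  ⇒  d = (2GMr / a_tidal)^(1/3)
d = (2 × 6.674×10⁻¹¹ × (1.02 × 10²⁶) × (1.08 × 10⁵) / (0.00324))^(1/3)
  = 7.68 × 10⁷ m

7.68 × 10⁷ m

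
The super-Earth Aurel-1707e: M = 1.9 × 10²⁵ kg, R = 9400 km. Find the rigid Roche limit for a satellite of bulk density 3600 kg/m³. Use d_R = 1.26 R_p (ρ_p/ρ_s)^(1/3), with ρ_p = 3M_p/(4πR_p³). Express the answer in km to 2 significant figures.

14000 km

ρ_p = 3M_p/(4πR_p³) = 3 × (1.9 × 10²⁵) / (4π × (9.4 × 10⁶ m)³) = 5500 kg/m³
d_R = 1.26 × 9400 km × (5500/3600)^(1/3)
    = 14000 km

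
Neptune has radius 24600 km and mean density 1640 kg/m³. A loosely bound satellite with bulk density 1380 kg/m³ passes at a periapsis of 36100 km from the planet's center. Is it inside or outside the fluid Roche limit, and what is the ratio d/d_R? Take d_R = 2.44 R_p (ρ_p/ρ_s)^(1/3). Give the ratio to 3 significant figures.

inside; d/d_R ≈ 0.568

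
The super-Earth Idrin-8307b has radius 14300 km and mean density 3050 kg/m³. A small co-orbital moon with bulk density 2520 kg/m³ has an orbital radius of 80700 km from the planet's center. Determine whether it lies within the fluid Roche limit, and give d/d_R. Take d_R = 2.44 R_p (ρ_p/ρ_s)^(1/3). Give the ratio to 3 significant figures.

outside; d/d_R ≈ 2.17

d_R = 2.44 × (14300 km) × (3050/2520)^(1/3) = 37180 km
d/d_R = (80700) / (37180) = 2.17
Since d/d_R > 1, the body is outside the Roche limit.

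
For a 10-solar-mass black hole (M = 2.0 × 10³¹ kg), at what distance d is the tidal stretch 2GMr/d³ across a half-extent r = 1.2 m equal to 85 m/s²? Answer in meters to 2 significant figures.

2GMr/d³ = a_tidal  ⇒  d = (2GMr / a_tidal)^(1/3)
d = (2 × 6.674×10⁻¹¹ × (2.0 × 10³¹) × (1.2) / (85))^(1/3)
  = 3.4 × 10⁶ m

3.4 × 10⁶ m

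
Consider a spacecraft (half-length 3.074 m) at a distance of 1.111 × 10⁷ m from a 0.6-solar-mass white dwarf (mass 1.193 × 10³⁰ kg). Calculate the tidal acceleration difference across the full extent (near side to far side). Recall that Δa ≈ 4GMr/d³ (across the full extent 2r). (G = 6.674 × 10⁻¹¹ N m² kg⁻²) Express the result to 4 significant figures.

Δg = 4GMr/d³
   = 4 × (6.674 × 10⁻¹¹) × (1.193 × 10³⁰) × (3.074) / (1.111 × 10⁷)³
   = 7.139 × 10⁻¹ m/s²

7.139 × 10⁻¹ m/s²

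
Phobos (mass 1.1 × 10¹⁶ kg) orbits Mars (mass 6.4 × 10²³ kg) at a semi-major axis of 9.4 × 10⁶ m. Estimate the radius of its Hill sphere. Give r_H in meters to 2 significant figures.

1.7 × 10⁴ m

r_H ≈ a (m/3M)^(1/3)
    = (9.4 × 10⁶) × (1.1 × 10¹⁶ / (3 × 6.4 × 10²³))^(1/3)
    = 1.7 × 10⁴ m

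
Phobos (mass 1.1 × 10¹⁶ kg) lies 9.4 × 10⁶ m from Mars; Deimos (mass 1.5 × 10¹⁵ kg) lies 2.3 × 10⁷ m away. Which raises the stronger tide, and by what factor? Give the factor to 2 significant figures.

Phobos, by a factor of ≈ 110

Tidal acceleration ∝ M/d³, so compare M/d³ for each.
Phobos: (1.1 × 10¹⁶) / (9.4 × 10⁶)³ = 1.324 × 10⁻⁵
Deimos: (1.5 × 10¹⁵) / (2.3 × 10⁷)³ = 1.233 × 10⁻⁷
Ratio (larger/smaller) = 110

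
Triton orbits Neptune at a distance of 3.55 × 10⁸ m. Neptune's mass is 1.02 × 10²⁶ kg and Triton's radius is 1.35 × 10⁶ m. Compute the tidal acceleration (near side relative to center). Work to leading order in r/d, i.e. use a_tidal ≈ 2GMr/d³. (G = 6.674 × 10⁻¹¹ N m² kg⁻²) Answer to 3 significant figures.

4.11 × 10⁻⁴ m/s²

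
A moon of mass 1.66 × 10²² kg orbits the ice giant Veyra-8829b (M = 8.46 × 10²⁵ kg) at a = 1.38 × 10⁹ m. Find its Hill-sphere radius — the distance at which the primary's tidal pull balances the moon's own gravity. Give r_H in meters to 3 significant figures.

r_H ≈ a (m/3M)^(1/3)
    = (1.38 × 10⁹) × (1.66 × 10²² / (3 × 8.46 × 10²⁵))^(1/3)
    = 5.56 × 10⁷ m

5.56 × 10⁷ m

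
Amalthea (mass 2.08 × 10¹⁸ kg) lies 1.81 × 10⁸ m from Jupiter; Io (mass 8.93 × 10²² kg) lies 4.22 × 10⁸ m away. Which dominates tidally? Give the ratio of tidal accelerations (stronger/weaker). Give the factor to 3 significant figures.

Tidal acceleration ∝ M/d³, so compare M/d³ for each.
Amalthea: (2.08 × 10¹⁸) / (1.81 × 10⁸)³ = 3.508 × 10⁻⁷
Io: (8.93 × 10²²) / (4.22 × 10⁸)³ = 1.188 × 10⁻³
Ratio (larger/smaller) = 3390

Io, by a factor of ≈ 3390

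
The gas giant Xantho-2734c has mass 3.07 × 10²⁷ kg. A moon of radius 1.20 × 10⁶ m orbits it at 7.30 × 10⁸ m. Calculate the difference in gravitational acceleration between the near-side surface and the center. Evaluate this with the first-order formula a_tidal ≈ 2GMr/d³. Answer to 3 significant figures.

1.26 × 10⁻³ m/s²

Δg = 2GMr/d³
   = 2 × (6.674 × 10⁻¹¹) × (3.07 × 10²⁷) × (1.20 × 10⁶) / (7.30 × 10⁸)³
   = 1.26 × 10⁻³ m/s²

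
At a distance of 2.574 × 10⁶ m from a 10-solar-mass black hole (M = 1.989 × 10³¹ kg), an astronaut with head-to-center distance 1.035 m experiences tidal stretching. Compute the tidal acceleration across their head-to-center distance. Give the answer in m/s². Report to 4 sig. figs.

1.611 × 10² m/s²

Δg = 2GMr/d³
   = 2 × (6.674 × 10⁻¹¹) × (1.989 × 10³¹) × (1.035) / (2.574 × 10⁶)³
   = 1.611 × 10² m/s²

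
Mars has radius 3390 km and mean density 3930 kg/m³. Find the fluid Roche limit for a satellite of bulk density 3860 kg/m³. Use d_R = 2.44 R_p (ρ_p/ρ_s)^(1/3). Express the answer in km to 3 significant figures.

8320 km

d_R = 2.44 × 3390 km × (3930/3860)^(1/3)
    = 8320 km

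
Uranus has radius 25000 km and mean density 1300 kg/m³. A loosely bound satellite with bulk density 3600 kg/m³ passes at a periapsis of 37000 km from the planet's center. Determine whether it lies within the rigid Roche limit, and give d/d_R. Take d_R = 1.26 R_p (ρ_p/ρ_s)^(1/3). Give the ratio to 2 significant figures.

outside; d/d_R ≈ 1.6

d_R = 1.26 × (25000 km) × (1300/3600)^(1/3) = 22430 km
d/d_R = (37000) / (22430) = 1.6
Since d/d_R > 1, the body is outside the Roche limit.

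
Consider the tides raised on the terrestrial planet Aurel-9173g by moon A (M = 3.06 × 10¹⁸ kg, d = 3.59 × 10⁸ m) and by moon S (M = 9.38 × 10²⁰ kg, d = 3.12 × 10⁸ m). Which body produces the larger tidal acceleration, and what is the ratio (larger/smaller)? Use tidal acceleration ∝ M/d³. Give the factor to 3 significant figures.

Moon S, by a factor of ≈ 467

Tidal stretch scales as M/d³; compute that for each body.
Moon A: (3.06 × 10¹⁸) / (3.59 × 10⁸)³ = 6.614 × 10⁻⁸
Moon S: (9.38 × 10²⁰) / (3.12 × 10⁸)³ = 3.088 × 10⁻⁵
Ratio (larger/smaller) = 467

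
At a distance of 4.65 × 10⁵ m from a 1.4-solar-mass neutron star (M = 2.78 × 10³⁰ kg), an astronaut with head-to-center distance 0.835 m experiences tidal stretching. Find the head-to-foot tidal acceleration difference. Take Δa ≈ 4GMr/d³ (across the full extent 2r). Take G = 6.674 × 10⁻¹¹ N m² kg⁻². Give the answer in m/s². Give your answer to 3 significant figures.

6.16 × 10³ m/s²

Δa = 4GMr/d³
   = 4 × (6.674 × 10⁻¹¹) × (2.78 × 10³⁰) × (0.835) / (4.65 × 10⁵)³
   = 6.16 × 10³ m/s²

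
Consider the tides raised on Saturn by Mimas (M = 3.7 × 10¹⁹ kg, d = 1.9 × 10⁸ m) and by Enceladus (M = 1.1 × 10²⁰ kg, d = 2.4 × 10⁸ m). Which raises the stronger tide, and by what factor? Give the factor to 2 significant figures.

Enceladus, by a factor of ≈ 1.5

Compare M/d³ for the two perturbers:
Mimas: (3.7 × 10¹⁹) / (1.9 × 10⁸)³ = 5.394 × 10⁻⁶
Enceladus: (1.1 × 10²⁰) / (2.4 × 10⁸)³ = 7.957 × 10⁻⁶
Ratio (larger/smaller) = 1.5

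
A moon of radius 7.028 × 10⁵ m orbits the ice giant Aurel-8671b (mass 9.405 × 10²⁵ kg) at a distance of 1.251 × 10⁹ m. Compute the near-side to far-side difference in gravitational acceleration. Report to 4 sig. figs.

9.013 × 10⁻⁶ m/s²

Differencing GM/(d−r)² and GM/(d+r)² to first order in r/d gives 4GMr/d³.
a_tidal = 4GMr/d³
        = 4 × (6.674 × 10⁻¹¹) × (9.405 × 10²⁵) × (7.028 × 10⁵) / (1.251 × 10⁹)³
        = 9.013 × 10⁻⁶ m/s²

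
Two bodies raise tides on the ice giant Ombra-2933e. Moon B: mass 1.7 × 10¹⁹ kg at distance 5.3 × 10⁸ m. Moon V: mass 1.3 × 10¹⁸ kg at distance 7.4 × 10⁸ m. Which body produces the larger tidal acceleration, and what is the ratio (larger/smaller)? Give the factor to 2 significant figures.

Tidal acceleration ∝ M/d³, so compare M/d³ for each.
Moon B: (1.7 × 10¹⁹) / (5.3 × 10⁸)³ = 1.142 × 10⁻⁷
Moon V: (1.3 × 10¹⁸) / (7.4 × 10⁸)³ = 3.208 × 10⁻⁹
Ratio (larger/smaller) = 36

Moon B, by a factor of ≈ 36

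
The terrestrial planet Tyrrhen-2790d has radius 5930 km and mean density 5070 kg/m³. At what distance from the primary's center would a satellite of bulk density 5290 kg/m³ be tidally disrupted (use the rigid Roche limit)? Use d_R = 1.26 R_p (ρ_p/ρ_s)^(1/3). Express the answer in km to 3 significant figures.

d_R = 1.26 × 5930 km × (5070/5290)^(1/3)
    = 7370 km

7370 km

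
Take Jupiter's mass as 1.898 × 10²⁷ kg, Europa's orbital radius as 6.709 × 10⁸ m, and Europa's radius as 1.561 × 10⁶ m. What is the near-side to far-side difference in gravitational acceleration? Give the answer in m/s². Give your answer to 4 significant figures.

2.619 × 10⁻³ m/s²

Δa = 4GMr/d³
   = 4 × (6.674 × 10⁻¹¹) × (1.898 × 10²⁷) × (1.561 × 10⁶) / (6.709 × 10⁸)³
   = 2.619 × 10⁻³ m/s²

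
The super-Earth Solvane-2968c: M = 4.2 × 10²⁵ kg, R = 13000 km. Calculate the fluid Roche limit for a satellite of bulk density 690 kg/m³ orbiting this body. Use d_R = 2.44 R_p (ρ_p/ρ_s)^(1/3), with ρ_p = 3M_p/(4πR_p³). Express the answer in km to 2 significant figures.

60000 km

ρ_p = 3M_p/(4πR_p³) = 3 × (4.2 × 10²⁵) / (4π × (1.3 × 10⁷ m)³) = 4600 kg/m³
d_R = 2.44 × 13000 km × (4600/690)^(1/3)
    = 60000 km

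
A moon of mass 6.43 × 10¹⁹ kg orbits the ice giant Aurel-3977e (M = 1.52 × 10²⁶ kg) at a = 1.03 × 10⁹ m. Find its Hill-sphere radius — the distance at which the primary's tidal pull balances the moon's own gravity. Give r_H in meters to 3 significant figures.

r_H ≈ a (m/3M)^(1/3)
    = (1.03 × 10⁹) × (6.43 × 10¹⁹ / (3 × 1.52 × 10²⁶))^(1/3)
    = 5.36 × 10⁶ m

5.36 × 10⁶ m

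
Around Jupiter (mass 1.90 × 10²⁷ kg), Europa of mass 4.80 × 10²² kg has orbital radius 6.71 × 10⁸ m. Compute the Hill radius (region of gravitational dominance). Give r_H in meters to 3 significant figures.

1.37 × 10⁷ m

r_H ≈ a (m/3M)^(1/3)
    = (6.71 × 10⁸) × (4.80 × 10²² / (3 × 1.90 × 10²⁷))^(1/3)
    = 1.37 × 10⁷ m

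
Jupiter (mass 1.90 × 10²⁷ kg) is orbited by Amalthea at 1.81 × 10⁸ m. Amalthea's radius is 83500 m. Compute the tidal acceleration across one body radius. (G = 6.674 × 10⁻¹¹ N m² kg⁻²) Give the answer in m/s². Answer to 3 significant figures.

3.57 × 10⁻³ m/s²

The tidal stretch is the gradient of GM/d² times the body's extent r, hence the 1/d³ dependence.
Δg = 2GMr/d³
   = 2 × (6.674 × 10⁻¹¹) × (1.90 × 10²⁷) × (83500) / (1.81 × 10⁸)³
   = 3.57 × 10⁻³ m/s²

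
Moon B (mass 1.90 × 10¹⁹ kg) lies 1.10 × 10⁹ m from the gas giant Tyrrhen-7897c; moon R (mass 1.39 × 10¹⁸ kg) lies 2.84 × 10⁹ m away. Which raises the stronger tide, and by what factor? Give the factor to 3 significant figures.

Moon B, by a factor of ≈ 235

Compare M/d³ for the two perturbers:
Moon B: (1.90 × 10¹⁹) / (1.10 × 10⁹)³ = 1.427 × 10⁻⁸
Moon R: (1.39 × 10¹⁸) / (2.84 × 10⁹)³ = 6.068 × 10⁻¹¹
Ratio (larger/smaller) = 235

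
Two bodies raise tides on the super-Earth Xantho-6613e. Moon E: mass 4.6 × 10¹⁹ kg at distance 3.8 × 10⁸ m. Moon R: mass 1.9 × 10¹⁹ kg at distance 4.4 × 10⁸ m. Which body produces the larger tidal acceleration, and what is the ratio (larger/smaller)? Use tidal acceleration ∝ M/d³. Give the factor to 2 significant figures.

Compare M/d³ for the two perturbers:
Moon E: (4.6 × 10¹⁹) / (3.8 × 10⁸)³ = 8.383 × 10⁻⁷
Moon R: (1.9 × 10¹⁹) / (4.4 × 10⁸)³ = 2.230 × 10⁻⁷
Ratio (larger/smaller) = 3.8

Moon E, by a factor of ≈ 3.8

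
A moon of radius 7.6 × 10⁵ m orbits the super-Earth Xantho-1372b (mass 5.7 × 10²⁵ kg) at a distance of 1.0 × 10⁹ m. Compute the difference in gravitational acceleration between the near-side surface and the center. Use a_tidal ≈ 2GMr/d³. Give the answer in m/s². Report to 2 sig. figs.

5.8 × 10⁻⁶ m/s²

a_tidal = 2GMr/d³
        = 2 × (6.674 × 10⁻¹¹) × (5.7 × 10²⁵) × (7.6 × 10⁵) / (1.0 × 10⁹)³
        = 5.8 × 10⁻⁶ m/s²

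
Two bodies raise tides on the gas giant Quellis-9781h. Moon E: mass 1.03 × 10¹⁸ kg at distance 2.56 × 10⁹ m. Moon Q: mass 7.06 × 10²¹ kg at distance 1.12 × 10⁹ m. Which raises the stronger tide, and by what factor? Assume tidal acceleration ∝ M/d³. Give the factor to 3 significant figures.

The tide-raising term goes as M/d³ (the gradient of a 1/d² field).
Moon E: (1.03 × 10¹⁸) / (2.56 × 10⁹)³ = 6.139 × 10⁻¹¹
Moon Q: (7.06 × 10²¹) / (1.12 × 10⁹)³ = 5.025 × 10⁻⁶
Ratio (larger/smaller) = 81900

Moon Q, by a factor of ≈ 81900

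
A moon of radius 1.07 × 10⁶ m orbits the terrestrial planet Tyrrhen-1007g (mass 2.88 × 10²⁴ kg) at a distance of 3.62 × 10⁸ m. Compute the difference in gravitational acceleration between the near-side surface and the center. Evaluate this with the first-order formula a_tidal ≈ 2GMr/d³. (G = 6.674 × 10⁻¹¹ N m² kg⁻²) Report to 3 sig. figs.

8.67 × 10⁻⁶ m/s²

Δa = 2GMr/d³
   = 2 × (6.674 × 10⁻¹¹) × (2.88 × 10²⁴) × (1.07 × 10⁶) / (3.62 × 10⁸)³
   = 8.67 × 10⁻⁶ m/s²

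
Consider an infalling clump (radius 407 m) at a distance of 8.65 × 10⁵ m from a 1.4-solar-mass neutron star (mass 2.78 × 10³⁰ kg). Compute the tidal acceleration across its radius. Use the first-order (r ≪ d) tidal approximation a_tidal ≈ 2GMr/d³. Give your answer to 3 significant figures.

a_tidal = 2GMr/d³
        = 2 × (6.674 × 10⁻¹¹) × (2.78 × 10³⁰) × (407) / (8.65 × 10⁵)³
        = 2.33 × 10⁵ m/s²

2.33 × 10⁵ m/s²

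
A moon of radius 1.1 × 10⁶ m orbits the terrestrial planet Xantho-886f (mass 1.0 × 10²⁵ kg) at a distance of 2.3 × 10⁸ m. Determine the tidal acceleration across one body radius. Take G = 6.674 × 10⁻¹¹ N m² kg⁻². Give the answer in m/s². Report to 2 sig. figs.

1.2 × 10⁻⁴ m/s²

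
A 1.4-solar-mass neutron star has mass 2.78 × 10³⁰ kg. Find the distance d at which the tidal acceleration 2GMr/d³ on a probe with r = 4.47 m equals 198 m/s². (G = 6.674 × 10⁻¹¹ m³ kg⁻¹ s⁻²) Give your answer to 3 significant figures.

2.03 × 10⁶ m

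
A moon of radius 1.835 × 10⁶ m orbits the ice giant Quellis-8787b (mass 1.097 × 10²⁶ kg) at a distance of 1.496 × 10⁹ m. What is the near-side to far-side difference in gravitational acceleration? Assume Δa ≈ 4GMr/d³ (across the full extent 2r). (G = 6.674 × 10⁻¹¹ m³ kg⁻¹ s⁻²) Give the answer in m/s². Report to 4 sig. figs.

1.605 × 10⁻⁵ m/s²

Δg = 4GMr/d³
   = 4 × (6.674 × 10⁻¹¹) × (1.097 × 10²⁶) × (1.835 × 10⁶) / (1.496 × 10⁹)³
   = 1.605 × 10⁻⁵ m/s²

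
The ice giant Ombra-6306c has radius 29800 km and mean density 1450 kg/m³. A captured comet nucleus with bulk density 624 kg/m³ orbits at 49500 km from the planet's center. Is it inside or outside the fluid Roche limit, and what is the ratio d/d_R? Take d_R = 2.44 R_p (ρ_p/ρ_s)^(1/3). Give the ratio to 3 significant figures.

inside; d/d_R ≈ 0.514

d_R = 2.44 × (29800 km) × (1450/624)^(1/3) = 96310 km
d/d_R = (49500) / (96310) = 0.514
Since d/d_R < 1, the body is inside the Roche limit.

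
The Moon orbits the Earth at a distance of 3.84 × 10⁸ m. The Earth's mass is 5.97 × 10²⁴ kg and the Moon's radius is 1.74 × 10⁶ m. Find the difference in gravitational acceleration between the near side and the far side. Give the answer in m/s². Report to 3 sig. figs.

4.90 × 10⁻⁵ m/s²

Near-to-far spans 2r, so the tidal difference is twice the near-to-center value: 4GMr/d³.
a_tidal = 4GMr/d³
        = 4 × (6.674 × 10⁻¹¹) × (5.97 × 10²⁴) × (1.74 × 10⁶) / (3.84 × 10⁸)³
        = 4.90 × 10⁻⁵ m/s²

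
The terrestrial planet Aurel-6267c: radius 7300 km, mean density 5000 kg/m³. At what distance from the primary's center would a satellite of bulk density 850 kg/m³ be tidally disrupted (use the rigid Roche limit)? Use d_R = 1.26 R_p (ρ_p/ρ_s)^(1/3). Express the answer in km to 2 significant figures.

17000 km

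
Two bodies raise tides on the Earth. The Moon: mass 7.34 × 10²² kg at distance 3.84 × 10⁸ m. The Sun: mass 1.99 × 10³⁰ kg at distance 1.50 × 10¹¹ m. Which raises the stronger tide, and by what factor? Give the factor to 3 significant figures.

The Moon, by a factor of ≈ 2.20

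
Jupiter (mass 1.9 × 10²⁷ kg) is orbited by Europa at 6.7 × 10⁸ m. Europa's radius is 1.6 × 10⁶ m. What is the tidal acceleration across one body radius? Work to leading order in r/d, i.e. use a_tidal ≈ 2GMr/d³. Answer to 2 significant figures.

1.3 × 10⁻³ m/s²

Since r ≪ d, expand the inverse-square field across one radius to get the leading 2GMr/d³ term.
Δg = 2GMr/d³
   = 2 × (6.674 × 10⁻¹¹) × (1.9 × 10²⁷) × (1.6 × 10⁶) / (6.7 × 10⁸)³
   = 1.3 × 10⁻³ m/s²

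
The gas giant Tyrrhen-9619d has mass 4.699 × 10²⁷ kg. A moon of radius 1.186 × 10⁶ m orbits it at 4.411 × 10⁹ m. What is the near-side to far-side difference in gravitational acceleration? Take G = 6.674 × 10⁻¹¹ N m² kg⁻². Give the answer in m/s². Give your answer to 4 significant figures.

a_tidal = 4GMr/d³
        = 4 × (6.674 × 10⁻¹¹) × (4.699 × 10²⁷) × (1.186 × 10⁶) / (4.411 × 10⁹)³
        = 1.734 × 10⁻⁵ m/s²

1.734 × 10⁻⁵ m/s²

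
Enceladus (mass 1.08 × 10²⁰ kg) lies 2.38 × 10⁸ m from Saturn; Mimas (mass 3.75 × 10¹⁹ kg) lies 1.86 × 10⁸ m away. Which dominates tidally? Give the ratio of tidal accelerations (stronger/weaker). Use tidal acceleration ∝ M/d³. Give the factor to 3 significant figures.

Enceladus, by a factor of ≈ 1.37

Tidal stretch scales as M/d³; compute that for each body.
Enceladus: (1.08 × 10²⁰) / (2.38 × 10⁸)³ = 8.011 × 10⁻⁶
Mimas: (3.75 × 10¹⁹) / (1.86 × 10⁸)³ = 5.828 × 10⁻⁶
Ratio (larger/smaller) = 1.37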